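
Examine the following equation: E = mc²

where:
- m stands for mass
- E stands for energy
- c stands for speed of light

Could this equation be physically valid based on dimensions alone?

Yes

m (mass) has dimensions [M].
E (energy) has dimensions [L^2 M T^-2].
c (speed of light) has dimensions [L T^-1].

Left side: [L^2 M T^-2]
Right side: [L^2 M T^-2]

Both sides have the same dimensions, so the equation is dimensionally consistent.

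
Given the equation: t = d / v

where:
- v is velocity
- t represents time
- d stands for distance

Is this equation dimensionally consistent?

Yes

v (velocity) has dimensions [L T^-1].
t (time) has dimensions [T].
d (distance) has dimensions [L].

Left side: [T]
Right side: [T]

Both sides have the same dimensions, so the equation is dimensionally consistent.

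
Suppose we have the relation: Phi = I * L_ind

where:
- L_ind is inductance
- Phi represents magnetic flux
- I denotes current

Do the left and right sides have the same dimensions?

Yes

L_ind (inductance) has dimensions [I^-2 L^2 M T^-2].
Phi (magnetic flux) has dimensions [I^-1 L^2 M T^-2].
I (current) has dimensions [I].

Left side: [I^-1 L^2 M T^-2]
Right side: [I^-1 L^2 M T^-2]

Both sides have the same dimensions, so the equation is dimensionally consistent.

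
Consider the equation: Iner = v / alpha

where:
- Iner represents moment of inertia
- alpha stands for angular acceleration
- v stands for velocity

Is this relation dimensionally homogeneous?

No

Iner (moment of inertia) has dimensions [L^2 M].
alpha (angular acceleration) has dimensions [T^-2].
v (velocity) has dimensions [L T^-1].

Left side: [L^2 M]
Right side: [L T]

The two sides have different dimensions, so the equation is NOT dimensionally consistent.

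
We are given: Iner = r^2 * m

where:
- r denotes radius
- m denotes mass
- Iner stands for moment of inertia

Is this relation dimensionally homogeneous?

Yes

r (radius) has dimensions [L].
m (mass) has dimensions [M].
Iner (moment of inertia) has dimensions [L^2 M].

Left side: [L^2 M]
Right side: [L^2 M]

Both sides have the same dimensions, so the equation is dimensionally consistent.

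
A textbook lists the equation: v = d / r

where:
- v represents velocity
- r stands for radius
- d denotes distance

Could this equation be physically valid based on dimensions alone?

No

v (velocity) has dimensions [L T^-1].
r (radius) has dimensions [L].
d (distance) has dimensions [L].

Left side: [L T^-1]
Right side: [dimensionless]

The two sides have different dimensions, so the equation is NOT dimensionally consistent.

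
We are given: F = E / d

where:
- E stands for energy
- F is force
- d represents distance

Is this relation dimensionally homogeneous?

Yes

E (energy) has dimensions [L^2 M T^-2].
F (force) has dimensions [L M T^-2].
d (distance) has dimensions [L].

Left side: [L M T^-2]
Right side: [L M T^-2]

Both sides have the same dimensions, so the equation is dimensionally consistent.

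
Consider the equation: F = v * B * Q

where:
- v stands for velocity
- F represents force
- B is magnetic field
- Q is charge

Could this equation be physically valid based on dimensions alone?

Yes

v (velocity) has dimensions [L T^-1].
F (force) has dimensions [L M T^-2].
B (magnetic field) has dimensions [I^-1 M T^-2].
Q (charge) has dimensions [I T].

Left side: [L M T^-2]
Right side: [L M T^-2]

Both sides have the same dimensions, so the equation is dimensionally consistent.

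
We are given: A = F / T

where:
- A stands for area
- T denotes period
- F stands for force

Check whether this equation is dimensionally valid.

No

A (area) has dimensions [L^2].
T (period) has dimensions [T].
F (force) has dimensions [L M T^-2].

Left side: [L^2]
Right side: [L M T^-3]

The two sides have different dimensions, so the equation is NOT dimensionally consistent.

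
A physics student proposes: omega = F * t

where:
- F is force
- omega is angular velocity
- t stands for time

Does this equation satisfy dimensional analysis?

No

F (force) has dimensions [L M T^-2].
omega (angular velocity) has dimensions [T^-1].
t (time) has dimensions [T].

Left side: [T^-1]
Right side: [L M T^-1]

The two sides have different dimensions, so the equation is NOT dimensionally consistent.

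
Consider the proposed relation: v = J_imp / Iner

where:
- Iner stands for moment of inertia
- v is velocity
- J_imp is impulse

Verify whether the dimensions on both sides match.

No

Iner (moment of inertia) has dimensions [L^2 M].
v (velocity) has dimensions [L T^-1].
J_imp (impulse) has dimensions [L M T^-1].

Left side: [L T^-1]
Right side: [L^-1 T^-1]

The two sides have different dimensions, so the equation is NOT dimensionally consistent.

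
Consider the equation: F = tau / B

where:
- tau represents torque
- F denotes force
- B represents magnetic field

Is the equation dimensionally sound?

No

tau (torque) has dimensions [L^2 M T^-2].
F (force) has dimensions [L M T^-2].
B (magnetic field) has dimensions [I^-1 M T^-2].

Left side: [L M T^-2]
Right side: [I L^2]

The two sides have different dimensions, so the equation is NOT dimensionally consistent.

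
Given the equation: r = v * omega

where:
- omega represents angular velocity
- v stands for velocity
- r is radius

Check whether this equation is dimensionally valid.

No

omega (angular velocity) has dimensions [T^-1].
v (velocity) has dimensions [L T^-1].
r (radius) has dimensions [L].

Left side: [L]
Right side: [L T^-2]

The two sides have different dimensions, so the equation is NOT dimensionally consistent.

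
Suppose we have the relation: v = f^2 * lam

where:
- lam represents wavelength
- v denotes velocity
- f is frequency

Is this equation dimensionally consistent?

No

lam (wavelength) has dimensions [L].
v (velocity) has dimensions [L T^-1].
f (frequency) has dimensions [T^-1].

Left side: [L T^-1]
Right side: [L T^-2]

The two sides have different dimensions, so the equation is NOT dimensionally consistent.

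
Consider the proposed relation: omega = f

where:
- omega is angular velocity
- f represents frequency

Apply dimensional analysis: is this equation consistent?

Yes

omega (angular velocity) has dimensions [T^-1].
f (frequency) has dimensions [T^-1].

Left side: [T^-1]
Right side: [T^-1]

Both sides have the same dimensions, so the equation is dimensionally consistent.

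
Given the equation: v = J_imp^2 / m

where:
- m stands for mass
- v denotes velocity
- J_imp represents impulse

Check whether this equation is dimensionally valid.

No

m (mass) has dimensions [M].
v (velocity) has dimensions [L T^-1].
J_imp (impulse) has dimensions [L M T^-1].

Left side: [L T^-1]
Right side: [L^2 M T^-2]

The two sides have different dimensions, so the equation is NOT dimensionally consistent.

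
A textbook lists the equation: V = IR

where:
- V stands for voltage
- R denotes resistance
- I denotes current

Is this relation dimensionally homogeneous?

Yes

V (voltage) has dimensions [I^-1 L^2 M T^-3].
R (resistance) has dimensions [I^-2 L^2 M T^-3].
I (current) has dimensions [I].

Left side: [I^-1 L^2 M T^-3]
Right side: [I^-1 L^2 M T^-3]

Both sides have the same dimensions, so the equation is dimensionally consistent.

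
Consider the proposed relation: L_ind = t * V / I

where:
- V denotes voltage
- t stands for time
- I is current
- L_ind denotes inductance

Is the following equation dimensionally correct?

Yes

V (voltage) has dimensions [I^-1 L^2 M T^-3].
t (time) has dimensions [T].
I (current) has dimensions [I].
L_ind (inductance) has dimensions [I^-2 L^2 M T^-2].

Left side: [I^-2 L^2 M T^-2]
Right side: [I^-2 L^2 M T^-2]

Both sides have the same dimensions, so the equation is dimensionally consistent.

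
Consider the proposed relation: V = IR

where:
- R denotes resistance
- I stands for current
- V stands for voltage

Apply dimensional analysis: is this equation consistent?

Yes

R (resistance) has dimensions [I^-2 L^2 M T^-3].
I (current) has dimensions [I].
V (voltage) has dimensions [I^-1 L^2 M T^-3].

Left side: [I^-1 L^2 M T^-3]
Right side: [I^-1 L^2 M T^-3]

Both sides have the same dimensions, so the equation is dimensionally consistent.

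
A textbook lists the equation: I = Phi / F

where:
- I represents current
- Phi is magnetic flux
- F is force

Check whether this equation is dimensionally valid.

No

I (current) has dimensions [I].
Phi (magnetic flux) has dimensions [I^-1 L^2 M T^-2].
F (force) has dimensions [L M T^-2].

Left side: [I]
Right side: [I^-1 L]

The two sides have different dimensions, so the equation is NOT dimensionally consistent.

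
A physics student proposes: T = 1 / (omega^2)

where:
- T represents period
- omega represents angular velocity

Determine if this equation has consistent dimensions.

No

T (period) has dimensions [T].
omega (angular velocity) has dimensions [T^-1].

Left side: [T]
Right side: [T^2]

The two sides have different dimensions, so the equation is NOT dimensionally consistent.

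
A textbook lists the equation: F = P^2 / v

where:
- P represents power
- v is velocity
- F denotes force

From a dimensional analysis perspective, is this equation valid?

No

P (power) has dimensions [L^2 M T^-3].
v (velocity) has dimensions [L T^-1].
F (force) has dimensions [L M T^-2].

Left side: [L M T^-2]
Right side: [L^3 M^2 T^-5]

The two sides have different dimensions, so the equation is NOT dimensionally consistent.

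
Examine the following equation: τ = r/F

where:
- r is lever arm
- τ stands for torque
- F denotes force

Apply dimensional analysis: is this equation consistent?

No

r (lever arm) has dimensions [L].
τ (torque) has dimensions [L^2 M T^-2].
F (force) has dimensions [L M T^-2].

Left side: [L^2 M T^-2]
Right side: [M^-1 T^2]

The two sides have different dimensions, so the equation is NOT dimensionally consistent.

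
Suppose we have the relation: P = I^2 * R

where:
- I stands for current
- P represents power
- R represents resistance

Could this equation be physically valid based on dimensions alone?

Yes

I (current) has dimensions [I].
P (power) has dimensions [L^2 M T^-3].
R (resistance) has dimensions [I^-2 L^2 M T^-3].

Left side: [L^2 M T^-3]
Right side: [L^2 M T^-3]

Both sides have the same dimensions, so the equation is dimensionally consistent.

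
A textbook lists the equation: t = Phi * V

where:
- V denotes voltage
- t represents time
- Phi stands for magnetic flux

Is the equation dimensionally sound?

No

V (voltage) has dimensions [I^-1 L^2 M T^-3].
t (time) has dimensions [T].
Phi (magnetic flux) has dimensions [I^-1 L^2 M T^-2].

Left side: [T]
Right side: [I^-2 L^4 M^2 T^-5]

The two sides have different dimensions, so the equation is NOT dimensionally consistent.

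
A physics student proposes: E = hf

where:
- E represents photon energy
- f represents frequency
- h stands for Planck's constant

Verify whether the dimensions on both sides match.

Yes

E (photon energy) has dimensions [L^2 M T^-2].
f (frequency) has dimensions [T^-1].
h (Planck's constant) has dimensions [L^2 M T^-1].

Left side: [L^2 M T^-2]
Right side: [L^2 M T^-2]

Both sides have the same dimensions, so the equation is dimensionally consistent.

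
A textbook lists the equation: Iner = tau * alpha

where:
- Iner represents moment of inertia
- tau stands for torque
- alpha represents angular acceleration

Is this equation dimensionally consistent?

No

Iner (moment of inertia) has dimensions [L^2 M].
tau (torque) has dimensions [L^2 M T^-2].
alpha (angular acceleration) has dimensions [T^-2].

Left side: [L^2 M]
Right side: [L^2 M T^-4]

The two sides have different dimensions, so the equation is NOT dimensionally consistent.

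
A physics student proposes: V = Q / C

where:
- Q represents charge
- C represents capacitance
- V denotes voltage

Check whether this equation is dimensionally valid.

Yes

Q (charge) has dimensions [I T].
C (capacitance) has dimensions [I^2 L^-2 M^-1 T^4].
V (voltage) has dimensions [I^-1 L^2 M T^-3].

Left side: [I^-1 L^2 M T^-3]
Right side: [I^-1 L^2 M T^-3]

Both sides have the same dimensions, so the equation is dimensionally consistent.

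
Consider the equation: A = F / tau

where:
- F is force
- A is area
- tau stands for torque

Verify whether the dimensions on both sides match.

No

F (force) has dimensions [L M T^-2].
A (area) has dimensions [L^2].
tau (torque) has dimensions [L^2 M T^-2].

Left side: [L^2]
Right side: [L^-1]

The two sides have different dimensions, so the equation is NOT dimensionally consistent.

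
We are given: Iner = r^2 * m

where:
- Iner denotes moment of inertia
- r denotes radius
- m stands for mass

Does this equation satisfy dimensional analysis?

Yes

Iner (moment of inertia) has dimensions [L^2 M].
r (radius) has dimensions [L].
m (mass) has dimensions [M].

Left side: [L^2 M]
Right side: [L^2 M]

Both sides have the same dimensions, so the equation is dimensionally consistent.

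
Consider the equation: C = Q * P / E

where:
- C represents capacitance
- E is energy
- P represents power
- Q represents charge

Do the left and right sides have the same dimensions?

No

C (capacitance) has dimensions [I^2 L^-2 M^-1 T^4].
E (energy) has dimensions [L^2 M T^-2].
P (power) has dimensions [L^2 M T^-3].
Q (charge) has dimensions [I T].

Left side: [I^2 L^-2 M^-1 T^4]
Right side: [I]

The two sides have different dimensions, so the equation is NOT dimensionally consistent.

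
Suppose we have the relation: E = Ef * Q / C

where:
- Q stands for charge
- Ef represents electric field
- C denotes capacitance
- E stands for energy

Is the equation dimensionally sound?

No

Q (charge) has dimensions [I T].
Ef (electric field) has dimensions [I^-1 L M T^-3].
C (capacitance) has dimensions [I^2 L^-2 M^-1 T^4].
E (energy) has dimensions [L^2 M T^-2].

Left side: [L^2 M T^-2]
Right side: [I^-2 L^3 M^2 T^-6]

The two sides have different dimensions, so the equation is NOT dimensionally consistent.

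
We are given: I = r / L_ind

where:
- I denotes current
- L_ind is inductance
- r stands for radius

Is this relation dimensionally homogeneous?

No

I (current) has dimensions [I].
L_ind (inductance) has dimensions [I^-2 L^2 M T^-2].
r (radius) has dimensions [L].

Left side: [I]
Right side: [I^2 L^-1 M^-1 T^2]

The two sides have different dimensions, so the equation is NOT dimensionally consistent.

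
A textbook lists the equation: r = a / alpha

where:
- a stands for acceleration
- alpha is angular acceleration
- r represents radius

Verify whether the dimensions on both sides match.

Yes

a (acceleration) has dimensions [L T^-2].
alpha (angular acceleration) has dimensions [T^-2].
r (radius) has dimensions [L].

Left side: [L]
Right side: [L]

Both sides have the same dimensions, so the equation is dimensionally consistent.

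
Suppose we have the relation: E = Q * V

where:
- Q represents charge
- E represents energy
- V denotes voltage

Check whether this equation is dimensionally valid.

Yes

Q (charge) has dimensions [I T].
E (energy) has dimensions [L^2 M T^-2].
V (voltage) has dimensions [I^-1 L^2 M T^-3].

Left side: [L^2 M T^-2]
Right side: [L^2 M T^-2]

Both sides have the same dimensions, so the equation is dimensionally consistent.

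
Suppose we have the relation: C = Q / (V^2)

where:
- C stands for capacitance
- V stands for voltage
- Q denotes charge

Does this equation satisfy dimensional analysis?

No

C (capacitance) has dimensions [I^2 L^-2 M^-1 T^4].
V (voltage) has dimensions [I^-1 L^2 M T^-3].
Q (charge) has dimensions [I T].

Left side: [I^2 L^-2 M^-1 T^4]
Right side: [I^3 L^-4 M^-2 T^7]

The two sides have different dimensions, so the equation is NOT dimensionally consistent.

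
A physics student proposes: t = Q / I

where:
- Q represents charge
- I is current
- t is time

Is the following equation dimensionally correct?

Yes

Q (charge) has dimensions [I T].
I (current) has dimensions [I].
t (time) has dimensions [T].

Left side: [T]
Right side: [T]

Both sides have the same dimensions, so the equation is dimensionally consistent.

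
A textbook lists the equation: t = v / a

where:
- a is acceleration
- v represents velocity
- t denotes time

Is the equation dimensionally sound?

Yes

a (acceleration) has dimensions [L T^-2].
v (velocity) has dimensions [L T^-1].
t (time) has dimensions [T].

Left side: [T]
Right side: [T]

Both sides have the same dimensions, so the equation is dimensionally consistent.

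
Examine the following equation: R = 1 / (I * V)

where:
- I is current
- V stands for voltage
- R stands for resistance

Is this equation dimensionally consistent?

No

I (current) has dimensions [I].
V (voltage) has dimensions [I^-1 L^2 M T^-3].
R (resistance) has dimensions [I^-2 L^2 M T^-3].

Left side: [I^-2 L^2 M T^-3]
Right side: [L^-2 M^-1 T^3]

The two sides have different dimensions, so the equation is NOT dimensionally consistent.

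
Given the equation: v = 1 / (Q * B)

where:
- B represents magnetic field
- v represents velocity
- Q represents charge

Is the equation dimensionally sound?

No

B (magnetic field) has dimensions [I^-1 M T^-2].
v (velocity) has dimensions [L T^-1].
Q (charge) has dimensions [I T].

Left side: [L T^-1]
Right side: [M^-1 T]

The two sides have different dimensions, so the equation is NOT dimensionally consistent.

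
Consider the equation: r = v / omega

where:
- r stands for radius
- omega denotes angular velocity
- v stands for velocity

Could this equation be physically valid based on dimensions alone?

Yes

r (radius) has dimensions [L].
omega (angular velocity) has dimensions [T^-1].
v (velocity) has dimensions [L T^-1].

Left side: [L]
Right side: [L]

Both sides have the same dimensions, so the equation is dimensionally consistent.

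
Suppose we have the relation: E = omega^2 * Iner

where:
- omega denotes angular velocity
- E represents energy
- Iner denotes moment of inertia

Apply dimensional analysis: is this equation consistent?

Yes

omega (angular velocity) has dimensions [T^-1].
E (energy) has dimensions [L^2 M T^-2].
Iner (moment of inertia) has dimensions [L^2 M].

Left side: [L^2 M T^-2]
Right side: [L^2 M T^-2]

Both sides have the same dimensions, so the equation is dimensionally consistent.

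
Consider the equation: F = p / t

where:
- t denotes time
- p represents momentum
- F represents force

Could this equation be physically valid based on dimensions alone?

Yes

t (time) has dimensions [T].
p (momentum) has dimensions [L M T^-1].
F (force) has dimensions [L M T^-2].

Left side: [L M T^-2]
Right side: [L M T^-2]

Both sides have the same dimensions, so the equation is dimensionally consistent.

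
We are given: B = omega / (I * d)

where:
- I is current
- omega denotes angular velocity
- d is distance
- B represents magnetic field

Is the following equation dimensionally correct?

No

I (current) has dimensions [I].
omega (angular velocity) has dimensions [T^-1].
d (distance) has dimensions [L].
B (magnetic field) has dimensions [I^-1 M T^-2].

Left side: [I^-1 M T^-2]
Right side: [I^-1 L^-1 T^-1]

The two sides have different dimensions, so the equation is NOT dimensionally consistent.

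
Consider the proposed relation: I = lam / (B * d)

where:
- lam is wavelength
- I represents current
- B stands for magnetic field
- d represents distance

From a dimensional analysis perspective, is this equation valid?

No

lam (wavelength) has dimensions [L].
I (current) has dimensions [I].
B (magnetic field) has dimensions [I^-1 M T^-2].
d (distance) has dimensions [L].

Left side: [I]
Right side: [I M^-1 T^2]

The two sides have different dimensions, so the equation is NOT dimensionally consistent.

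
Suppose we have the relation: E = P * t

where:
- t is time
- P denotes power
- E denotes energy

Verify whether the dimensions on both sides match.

Yes

t (time) has dimensions [T].
P (power) has dimensions [L^2 M T^-3].
E (energy) has dimensions [L^2 M T^-2].

Left side: [L^2 M T^-2]
Right side: [L^2 M T^-2]

Both sides have the same dimensions, so the equation is dimensionally consistent.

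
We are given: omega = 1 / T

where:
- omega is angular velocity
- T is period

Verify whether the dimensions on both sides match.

Yes

omega (angular velocity) has dimensions [T^-1].
T (period) has dimensions [T].

Left side: [T^-1]
Right side: [T^-1]

Both sides have the same dimensions, so the equation is dimensionally consistent.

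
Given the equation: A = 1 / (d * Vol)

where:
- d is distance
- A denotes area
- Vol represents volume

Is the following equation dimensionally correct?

No

d (distance) has dimensions [L].
A (area) has dimensions [L^2].
Vol (volume) has dimensions [L^3].

Left side: [L^2]
Right side: [L^-4]

The two sides have different dimensions, so the equation is NOT dimensionally consistent.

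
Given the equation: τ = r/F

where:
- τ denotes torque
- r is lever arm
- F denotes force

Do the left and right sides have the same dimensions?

No

τ (torque) has dimensions [L^2 M T^-2].
r (lever arm) has dimensions [L].
F (force) has dimensions [L M T^-2].

Left side: [L^2 M T^-2]
Right side: [M^-1 T^2]

The two sides have different dimensions, so the equation is NOT dimensionally consistent.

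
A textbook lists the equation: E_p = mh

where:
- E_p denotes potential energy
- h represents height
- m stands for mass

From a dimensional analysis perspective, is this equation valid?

No

E_p (potential energy) has dimensions [L^2 M T^-2].
h (height) has dimensions [L].
m (mass) has dimensions [M].

Left side: [L^2 M T^-2]
Right side: [L M]

The two sides have different dimensions, so the equation is NOT dimensionally consistent.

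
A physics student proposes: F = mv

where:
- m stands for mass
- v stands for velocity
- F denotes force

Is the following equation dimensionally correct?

No

m (mass) has dimensions [M].
v (velocity) has dimensions [L T^-1].
F (force) has dimensions [L M T^-2].

Left side: [L M T^-2]
Right side: [L M T^-1]

The two sides have different dimensions, so the equation is NOT dimensionally consistent.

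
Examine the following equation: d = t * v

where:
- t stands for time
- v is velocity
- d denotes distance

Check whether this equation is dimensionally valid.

Yes

t (time) has dimensions [T].
v (velocity) has dimensions [L T^-1].
d (distance) has dimensions [L].

Left side: [L]
Right side: [L]

Both sides have the same dimensions, so the equation is dimensionally consistent.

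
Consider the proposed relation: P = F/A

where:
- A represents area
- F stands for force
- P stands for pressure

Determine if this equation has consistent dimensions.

Yes

A (area) has dimensions [L^2].
F (force) has dimensions [L M T^-2].
P (pressure) has dimensions [L^-1 M T^-2].

Left side: [L^-1 M T^-2]
Right side: [L^-1 M T^-2]

Both sides have the same dimensions, so the equation is dimensionally consistent.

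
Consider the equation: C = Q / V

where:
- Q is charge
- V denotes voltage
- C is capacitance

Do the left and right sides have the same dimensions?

Yes

Q (charge) has dimensions [I T].
V (voltage) has dimensions [I^-1 L^2 M T^-3].
C (capacitance) has dimensions [I^2 L^-2 M^-1 T^4].

Left side: [I^2 L^-2 M^-1 T^4]
Right side: [I^2 L^-2 M^-1 T^4]

Both sides have the same dimensions, so the equation is dimensionally consistent.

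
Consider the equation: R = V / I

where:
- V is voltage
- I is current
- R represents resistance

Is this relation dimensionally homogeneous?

Yes

V (voltage) has dimensions [I^-1 L^2 M T^-3].
I (current) has dimensions [I].
R (resistance) has dimensions [I^-2 L^2 M T^-3].

Left side: [I^-2 L^2 M T^-3]
Right side: [I^-2 L^2 M T^-3]

Both sides have the same dimensions, so the equation is dimensionally consistent.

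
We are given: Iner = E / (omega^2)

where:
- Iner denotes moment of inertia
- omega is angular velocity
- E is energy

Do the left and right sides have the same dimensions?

Yes

Iner (moment of inertia) has dimensions [L^2 M].
omega (angular velocity) has dimensions [T^-1].
E (energy) has dimensions [L^2 M T^-2].

Left side: [L^2 M]
Right side: [L^2 M]

Both sides have the same dimensions, so the equation is dimensionally consistent.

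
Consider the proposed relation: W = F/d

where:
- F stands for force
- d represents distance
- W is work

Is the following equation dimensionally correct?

No

F (force) has dimensions [L M T^-2].
d (distance) has dimensions [L].
W (work) has dimensions [L^2 M T^-2].

Left side: [L^2 M T^-2]
Right side: [M T^-2]

The two sides have different dimensions, so the equation is NOT dimensionally consistent.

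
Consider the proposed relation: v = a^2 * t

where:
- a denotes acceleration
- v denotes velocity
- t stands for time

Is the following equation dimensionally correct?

No

a (acceleration) has dimensions [L T^-2].
v (velocity) has dimensions [L T^-1].
t (time) has dimensions [T].

Left side: [L T^-1]
Right side: [L^2 T^-3]

The two sides have different dimensions, so the equation is NOT dimensionally consistent.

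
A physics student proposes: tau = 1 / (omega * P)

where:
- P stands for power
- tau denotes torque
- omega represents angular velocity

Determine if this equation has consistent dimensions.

No

P (power) has dimensions [L^2 M T^-3].
tau (torque) has dimensions [L^2 M T^-2].
omega (angular velocity) has dimensions [T^-1].

Left side: [L^2 M T^-2]
Right side: [L^-2 M^-1 T^4]

The two sides have different dimensions, so the equation is NOT dimensionally consistent.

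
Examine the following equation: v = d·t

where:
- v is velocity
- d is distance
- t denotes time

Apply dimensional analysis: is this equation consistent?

No

v (velocity) has dimensions [L T^-1].
d (distance) has dimensions [L].
t (time) has dimensions [T].

Left side: [L T^-1]
Right side: [L T]

The two sides have different dimensions, so the equation is NOT dimensionally consistent.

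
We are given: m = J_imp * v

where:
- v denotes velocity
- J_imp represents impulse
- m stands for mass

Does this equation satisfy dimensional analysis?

No

v (velocity) has dimensions [L T^-1].
J_imp (impulse) has dimensions [L M T^-1].
m (mass) has dimensions [M].

Left side: [M]
Right side: [L^2 M T^-2]

The two sides have different dimensions, so the equation is NOT dimensionally consistent.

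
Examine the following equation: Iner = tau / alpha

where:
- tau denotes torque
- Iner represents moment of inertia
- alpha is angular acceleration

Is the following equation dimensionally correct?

Yes

tau (torque) has dimensions [L^2 M T^-2].
Iner (moment of inertia) has dimensions [L^2 M].
alpha (angular acceleration) has dimensions [T^-2].

Left side: [L^2 M]
Right side: [L^2 M]

Both sides have the same dimensions, so the equation is dimensionally consistent.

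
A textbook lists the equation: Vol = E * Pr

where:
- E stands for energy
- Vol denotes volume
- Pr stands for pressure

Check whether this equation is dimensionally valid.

No

E (energy) has dimensions [L^2 M T^-2].
Vol (volume) has dimensions [L^3].
Pr (pressure) has dimensions [L^-1 M T^-2].

Left side: [L^3]
Right side: [L M^2 T^-4]

The two sides have different dimensions, so the equation is NOT dimensionally consistent.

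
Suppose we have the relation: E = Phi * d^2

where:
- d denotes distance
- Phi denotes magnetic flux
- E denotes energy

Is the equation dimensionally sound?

No

d (distance) has dimensions [L].
Phi (magnetic flux) has dimensions [I^-1 L^2 M T^-2].
E (energy) has dimensions [L^2 M T^-2].

Left side: [L^2 M T^-2]
Right side: [I^-1 L^4 M T^-2]

The two sides have different dimensions, so the equation is NOT dimensionally consistent.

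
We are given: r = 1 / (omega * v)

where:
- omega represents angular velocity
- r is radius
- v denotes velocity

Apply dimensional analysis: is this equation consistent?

No

omega (angular velocity) has dimensions [T^-1].
r (radius) has dimensions [L].
v (velocity) has dimensions [L T^-1].

Left side: [L]
Right side: [L^-1 T^2]

The two sides have different dimensions, so the equation is NOT dimensionally consistent.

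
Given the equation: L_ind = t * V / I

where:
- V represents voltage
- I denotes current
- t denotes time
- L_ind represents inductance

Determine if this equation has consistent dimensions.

Yes

V (voltage) has dimensions [I^-1 L^2 M T^-3].
I (current) has dimensions [I].
t (time) has dimensions [T].
L_ind (inductance) has dimensions [I^-2 L^2 M T^-2].

Left side: [I^-2 L^2 M T^-2]
Right side: [I^-2 L^2 M T^-2]

Both sides have the same dimensions, so the equation is dimensionally consistent.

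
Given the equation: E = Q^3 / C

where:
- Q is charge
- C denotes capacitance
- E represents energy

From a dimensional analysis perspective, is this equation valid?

No

Q (charge) has dimensions [I T].
C (capacitance) has dimensions [I^2 L^-2 M^-1 T^4].
E (energy) has dimensions [L^2 M T^-2].

Left side: [L^2 M T^-2]
Right side: [I L^2 M T^-1]

The two sides have different dimensions, so the equation is NOT dimensionally consistent.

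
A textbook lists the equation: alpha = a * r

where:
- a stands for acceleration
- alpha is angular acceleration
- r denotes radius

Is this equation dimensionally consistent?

No

a (acceleration) has dimensions [L T^-2].
alpha (angular acceleration) has dimensions [T^-2].
r (radius) has dimensions [L].

Left side: [T^-2]
Right side: [L^2 T^-2]

The two sides have different dimensions, so the equation is NOT dimensionally consistent.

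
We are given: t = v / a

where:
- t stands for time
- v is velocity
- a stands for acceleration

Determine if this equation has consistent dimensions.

Yes

t (time) has dimensions [T].
v (velocity) has dimensions [L T^-1].
a (acceleration) has dimensions [L T^-2].

Left side: [T]
Right side: [T]

Both sides have the same dimensions, so the equation is dimensionally consistent.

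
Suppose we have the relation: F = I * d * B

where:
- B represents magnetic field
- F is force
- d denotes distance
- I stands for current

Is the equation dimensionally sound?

Yes

B (magnetic field) has dimensions [I^-1 M T^-2].
F (force) has dimensions [L M T^-2].
d (distance) has dimensions [L].
I (current) has dimensions [I].

Left side: [L M T^-2]
Right side: [L M T^-2]

Both sides have the same dimensions, so the equation is dimensionally consistent.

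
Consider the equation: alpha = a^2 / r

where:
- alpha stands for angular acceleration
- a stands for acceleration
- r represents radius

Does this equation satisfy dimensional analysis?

No

alpha (angular acceleration) has dimensions [T^-2].
a (acceleration) has dimensions [L T^-2].
r (radius) has dimensions [L].

Left side: [T^-2]
Right side: [L T^-4]

The two sides have different dimensions, so the equation is NOT dimensionally consistent.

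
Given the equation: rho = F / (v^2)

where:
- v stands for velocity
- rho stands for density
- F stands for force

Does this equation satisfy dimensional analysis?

No

v (velocity) has dimensions [L T^-1].
rho (density) has dimensions [L^-3 M].
F (force) has dimensions [L M T^-2].

Left side: [L^-3 M]
Right side: [L^-1 M]

The two sides have different dimensions, so the equation is NOT dimensionally consistent.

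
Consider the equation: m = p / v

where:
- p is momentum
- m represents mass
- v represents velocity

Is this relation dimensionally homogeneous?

Yes

p (momentum) has dimensions [L M T^-1].
m (mass) has dimensions [M].
v (velocity) has dimensions [L T^-1].

Left side: [M]
Right side: [M]

Both sides have the same dimensions, so the equation is dimensionally consistent.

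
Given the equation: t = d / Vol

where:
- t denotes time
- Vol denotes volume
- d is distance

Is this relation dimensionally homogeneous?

No

t (time) has dimensions [T].
Vol (volume) has dimensions [L^3].
d (distance) has dimensions [L].

Left side: [T]
Right side: [L^-2]

The two sides have different dimensions, so the equation is NOT dimensionally consistent.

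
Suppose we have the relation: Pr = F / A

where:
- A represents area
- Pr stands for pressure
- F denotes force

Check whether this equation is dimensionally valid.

Yes

A (area) has dimensions [L^2].
Pr (pressure) has dimensions [L^-1 M T^-2].
F (force) has dimensions [L M T^-2].

Left side: [L^-1 M T^-2]
Right side: [L^-1 M T^-2]

Both sides have the same dimensions, so the equation is dimensionally consistent.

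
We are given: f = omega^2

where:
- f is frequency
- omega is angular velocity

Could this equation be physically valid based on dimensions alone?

No

f (frequency) has dimensions [T^-1].
omega (angular velocity) has dimensions [T^-1].

Left side: [T^-1]
Right side: [T^-2]

The two sides have different dimensions, so the equation is NOT dimensionally consistent.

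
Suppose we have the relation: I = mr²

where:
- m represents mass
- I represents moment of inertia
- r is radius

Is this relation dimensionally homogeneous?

Yes

m (mass) has dimensions [M].
I (moment of inertia) has dimensions [L^2 M].
r (radius) has dimensions [L].

Left side: [L^2 M]
Right side: [L^2 M]

Both sides have the same dimensions, so the equation is dimensionally consistent.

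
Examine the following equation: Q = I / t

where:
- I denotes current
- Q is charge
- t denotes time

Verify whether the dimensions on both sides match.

No

I (current) has dimensions [I].
Q (charge) has dimensions [I T].
t (time) has dimensions [T].

Left side: [I T]
Right side: [I T^-1]

The two sides have different dimensions, so the equation is NOT dimensionally consistent.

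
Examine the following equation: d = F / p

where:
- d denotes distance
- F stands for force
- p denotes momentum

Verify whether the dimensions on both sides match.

No

d (distance) has dimensions [L].
F (force) has dimensions [L M T^-2].
p (momentum) has dimensions [L M T^-1].

Left side: [L]
Right side: [T^-1]

The two sides have different dimensions, so the equation is NOT dimensionally consistent.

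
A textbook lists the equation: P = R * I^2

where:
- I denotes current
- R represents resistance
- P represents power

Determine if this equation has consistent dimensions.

Yes

I (current) has dimensions [I].
R (resistance) has dimensions [I^-2 L^2 M T^-3].
P (power) has dimensions [L^2 M T^-3].

Left side: [L^2 M T^-3]
Right side: [L^2 M T^-3]

Both sides have the same dimensions, so the equation is dimensionally consistent.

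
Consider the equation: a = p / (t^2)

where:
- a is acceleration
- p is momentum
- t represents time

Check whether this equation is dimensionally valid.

No

a (acceleration) has dimensions [L T^-2].
p (momentum) has dimensions [L M T^-1].
t (time) has dimensions [T].

Left side: [L T^-2]
Right side: [L M T^-3]

The two sides have different dimensions, so the equation is NOT dimensionally consistent.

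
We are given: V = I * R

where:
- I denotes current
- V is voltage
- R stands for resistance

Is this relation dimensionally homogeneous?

Yes

I (current) has dimensions [I].
V (voltage) has dimensions [I^-1 L^2 M T^-3].
R (resistance) has dimensions [I^-2 L^2 M T^-3].

Left side: [I^-1 L^2 M T^-3]
Right side: [I^-1 L^2 M T^-3]

Both sides have the same dimensions, so the equation is dimensionally consistent.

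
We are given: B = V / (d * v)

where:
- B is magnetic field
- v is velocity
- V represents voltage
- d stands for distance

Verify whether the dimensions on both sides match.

Yes

B (magnetic field) has dimensions [I^-1 M T^-2].
v (velocity) has dimensions [L T^-1].
V (voltage) has dimensions [I^-1 L^2 M T^-3].
d (distance) has dimensions [L].

Left side: [I^-1 M T^-2]
Right side: [I^-1 M T^-2]

Both sides have the same dimensions, so the equation is dimensionally consistent.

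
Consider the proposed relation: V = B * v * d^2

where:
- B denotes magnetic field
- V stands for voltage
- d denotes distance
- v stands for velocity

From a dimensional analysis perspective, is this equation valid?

No

B (magnetic field) has dimensions [I^-1 M T^-2].
V (voltage) has dimensions [I^-1 L^2 M T^-3].
d (distance) has dimensions [L].
v (velocity) has dimensions [L T^-1].

Left side: [I^-1 L^2 M T^-3]
Right side: [I^-1 L^3 M T^-3]

The two sides have different dimensions, so the equation is NOT dimensionally consistent.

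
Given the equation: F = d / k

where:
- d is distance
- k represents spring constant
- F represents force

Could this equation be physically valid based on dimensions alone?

No

d (distance) has dimensions [L].
k (spring constant) has dimensions [M T^-2].
F (force) has dimensions [L M T^-2].

Left side: [L M T^-2]
Right side: [L M^-1 T^2]

The two sides have different dimensions, so the equation is NOT dimensionally consistent.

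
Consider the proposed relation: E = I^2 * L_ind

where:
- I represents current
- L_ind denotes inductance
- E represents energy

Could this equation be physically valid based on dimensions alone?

Yes

I (current) has dimensions [I].
L_ind (inductance) has dimensions [I^-2 L^2 M T^-2].
E (energy) has dimensions [L^2 M T^-2].

Left side: [L^2 M T^-2]
Right side: [L^2 M T^-2]

Both sides have the same dimensions, so the equation is dimensionally consistent.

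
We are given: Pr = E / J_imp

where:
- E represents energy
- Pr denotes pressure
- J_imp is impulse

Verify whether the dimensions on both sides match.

No

E (energy) has dimensions [L^2 M T^-2].
Pr (pressure) has dimensions [L^-1 M T^-2].
J_imp (impulse) has dimensions [L M T^-1].

Left side: [L^-1 M T^-2]
Right side: [L T^-1]

The two sides have different dimensions, so the equation is NOT dimensionally consistent.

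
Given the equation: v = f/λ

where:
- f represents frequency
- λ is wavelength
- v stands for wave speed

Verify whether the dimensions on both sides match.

No

f (frequency) has dimensions [T^-1].
λ (wavelength) has dimensions [L].
v (wave speed) has dimensions [L T^-1].

Left side: [L T^-1]
Right side: [L^-1 T^-1]

The two sides have different dimensions, so the equation is NOT dimensionally consistent.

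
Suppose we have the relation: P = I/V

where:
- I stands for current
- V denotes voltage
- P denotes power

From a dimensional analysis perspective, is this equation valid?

No

I (current) has dimensions [I].
V (voltage) has dimensions [I^-1 L^2 M T^-3].
P (power) has dimensions [L^2 M T^-3].

Left side: [L^2 M T^-3]
Right side: [I^2 L^-2 M^-1 T^3]

The two sides have different dimensions, so the equation is NOT dimensionally consistent.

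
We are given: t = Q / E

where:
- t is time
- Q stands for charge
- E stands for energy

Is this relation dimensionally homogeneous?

No

t (time) has dimensions [T].
Q (charge) has dimensions [I T].
E (energy) has dimensions [L^2 M T^-2].

Left side: [T]
Right side: [I L^-2 M^-1 T^3]

The two sides have different dimensions, so the equation is NOT dimensionally consistent.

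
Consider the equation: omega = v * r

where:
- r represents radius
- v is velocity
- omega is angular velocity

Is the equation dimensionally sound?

No

r (radius) has dimensions [L].
v (velocity) has dimensions [L T^-1].
omega (angular velocity) has dimensions [T^-1].

Left side: [T^-1]
Right side: [L^2 T^-1]

The two sides have different dimensions, so the equation is NOT dimensionally consistent.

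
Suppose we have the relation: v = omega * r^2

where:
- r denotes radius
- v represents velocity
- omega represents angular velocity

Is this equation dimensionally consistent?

No

r (radius) has dimensions [L].
v (velocity) has dimensions [L T^-1].
omega (angular velocity) has dimensions [T^-1].

Left side: [L T^-1]
Right side: [L^2 T^-1]

The two sides have different dimensions, so the equation is NOT dimensionally consistent.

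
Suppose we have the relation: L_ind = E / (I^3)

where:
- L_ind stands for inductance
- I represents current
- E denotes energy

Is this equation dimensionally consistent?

No

L_ind (inductance) has dimensions [I^-2 L^2 M T^-2].
I (current) has dimensions [I].
E (energy) has dimensions [L^2 M T^-2].

Left side: [I^-2 L^2 M T^-2]
Right side: [I^-3 L^2 M T^-2]

The two sides have different dimensions, so the equation is NOT dimensionally consistent.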